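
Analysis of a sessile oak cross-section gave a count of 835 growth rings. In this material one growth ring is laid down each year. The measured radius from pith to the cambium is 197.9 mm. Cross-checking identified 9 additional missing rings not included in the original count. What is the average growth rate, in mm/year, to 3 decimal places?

Adjusted count: 835 + 9 = 844 growth rings.
Mean rate = 197.9 mm / 844 years ≈ 0.234 mm/year.

0.234 mm/year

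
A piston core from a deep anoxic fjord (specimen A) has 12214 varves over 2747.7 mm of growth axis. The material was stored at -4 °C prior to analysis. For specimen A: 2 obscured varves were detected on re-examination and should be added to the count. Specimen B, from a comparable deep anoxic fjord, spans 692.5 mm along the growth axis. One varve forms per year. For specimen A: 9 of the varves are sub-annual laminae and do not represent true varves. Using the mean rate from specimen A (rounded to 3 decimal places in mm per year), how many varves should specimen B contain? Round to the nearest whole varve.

Specimen A: true varve count = 12214 − 9 + 2 = 12207.
A: Extension rate ≈ 2747.7 / 12207 = 0.225 mm/yr.
Specimen B: 692.5 mm / 0.225 mm per year = 3077.78 years ≈ 3078 varves.

3078 varves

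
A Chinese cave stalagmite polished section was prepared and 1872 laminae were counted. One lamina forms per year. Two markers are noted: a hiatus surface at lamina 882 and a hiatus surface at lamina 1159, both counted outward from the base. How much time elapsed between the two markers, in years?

Separation: 1159 − 882 = 277 laminae.
That is 277 years at one lamina per year.

277 years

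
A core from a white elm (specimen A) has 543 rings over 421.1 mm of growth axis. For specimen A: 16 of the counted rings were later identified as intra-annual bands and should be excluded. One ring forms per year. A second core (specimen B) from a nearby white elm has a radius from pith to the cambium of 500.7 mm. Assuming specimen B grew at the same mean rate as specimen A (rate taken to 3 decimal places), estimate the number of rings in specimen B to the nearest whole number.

627 rings

Specimen A: true ring count = 543 − 16 = 527.
A: Extension rate ≈ 421.1 / 527 = 0.799 mm/year.
B spans 500.7 / 0.799 = 626.66 years ≈ 627 rings.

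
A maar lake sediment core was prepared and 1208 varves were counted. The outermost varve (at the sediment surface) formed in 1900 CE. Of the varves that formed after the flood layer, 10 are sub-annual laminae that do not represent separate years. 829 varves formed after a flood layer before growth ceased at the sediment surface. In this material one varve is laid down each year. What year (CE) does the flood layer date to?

829 varves formed after the flood layer.
829 − 10 false = 819 true varves after the flood layer.
Counting back 819 years from 1900 CE places the flood layer in 1900 − 819 = 1081 CE.

1081 CE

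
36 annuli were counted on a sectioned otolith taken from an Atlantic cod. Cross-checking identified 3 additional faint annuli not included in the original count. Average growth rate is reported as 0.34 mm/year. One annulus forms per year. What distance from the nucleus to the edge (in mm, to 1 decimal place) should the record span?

Adjusted count: 36 + 3 = 39 annuli.
Length ≈ 0.34 × 39 = 13.3 mm.

13.3 mm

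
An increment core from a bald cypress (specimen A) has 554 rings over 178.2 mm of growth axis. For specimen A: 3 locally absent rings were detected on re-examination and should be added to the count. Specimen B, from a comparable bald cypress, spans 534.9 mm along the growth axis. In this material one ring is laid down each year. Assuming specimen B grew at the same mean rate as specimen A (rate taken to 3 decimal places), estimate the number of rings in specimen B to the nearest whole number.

Specimen A: correcting the raw count gives 554 + 3 = 557 true rings.
A: Mean rate = 178.2 mm / 557 years ≈ 0.320 mm per year.
For B, 534.9 / 0.320 = 1671.56 years ≈ 1672 rings.

1672 rings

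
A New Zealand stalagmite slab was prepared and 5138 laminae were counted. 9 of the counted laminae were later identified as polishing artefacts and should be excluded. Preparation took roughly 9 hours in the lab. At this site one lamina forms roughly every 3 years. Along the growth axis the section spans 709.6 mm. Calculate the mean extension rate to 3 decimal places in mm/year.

0.046 mm/year

Adjusted count: 5138 − 9 = 5129 laminae.
5129 laminae at 3 years each span 5129 × 3 = 15387 years.
Extension rate ≈ 709.6 / 15387 = 0.046 mm/year.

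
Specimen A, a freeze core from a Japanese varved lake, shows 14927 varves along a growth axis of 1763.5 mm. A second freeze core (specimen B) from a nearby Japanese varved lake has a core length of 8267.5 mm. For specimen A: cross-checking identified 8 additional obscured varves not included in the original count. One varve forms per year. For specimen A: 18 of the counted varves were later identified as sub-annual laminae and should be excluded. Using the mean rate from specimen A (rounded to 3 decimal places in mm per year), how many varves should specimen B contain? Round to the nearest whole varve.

Specimen A: after corrections the count is 14927 − 18 + 8 = 14917 varves.
A: Extension rate ≈ 1763.5 / 14917 = 0.118 mm/year.
For B, 8267.5 / 0.118 = 70063.56 years ≈ 70064 varves.

70064 varves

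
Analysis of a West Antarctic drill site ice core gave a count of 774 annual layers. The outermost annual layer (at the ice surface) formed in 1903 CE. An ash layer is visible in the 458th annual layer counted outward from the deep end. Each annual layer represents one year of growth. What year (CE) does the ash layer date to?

1587 CE

774 − 458 = 316 annual layers lie beyond the ash layer toward the ice surface.
Counting back 316 years from 1903 CE places the ash layer in 1903 − 316 = 1587 CE.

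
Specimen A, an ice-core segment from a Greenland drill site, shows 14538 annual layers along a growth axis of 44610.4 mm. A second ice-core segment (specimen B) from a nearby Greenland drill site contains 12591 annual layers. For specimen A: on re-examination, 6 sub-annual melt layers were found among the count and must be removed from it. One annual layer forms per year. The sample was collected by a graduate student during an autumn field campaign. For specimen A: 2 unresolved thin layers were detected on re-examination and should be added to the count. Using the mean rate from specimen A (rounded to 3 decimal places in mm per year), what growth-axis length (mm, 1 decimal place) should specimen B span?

Specimen A: true annual layer count = 14538 − 6 + 2 = 14534.
A: 44610.4 mm over 14534 years gives 44610.4 / 14534 ≈ 3.069 mm/yr.
For B, 3.069 mm/year × 12591 years = 38641.8 mm.

38641.8 mm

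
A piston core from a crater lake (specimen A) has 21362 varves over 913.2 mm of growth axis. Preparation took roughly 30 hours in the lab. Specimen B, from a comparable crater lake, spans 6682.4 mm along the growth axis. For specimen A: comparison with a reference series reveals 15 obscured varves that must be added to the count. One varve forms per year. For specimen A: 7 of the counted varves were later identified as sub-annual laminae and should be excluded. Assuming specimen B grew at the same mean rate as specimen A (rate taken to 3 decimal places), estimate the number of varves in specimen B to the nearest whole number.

155405 varves

Specimen A: correcting the raw count gives 21362 − 7 + 15 = 21370 true varves.
A: Extension rate ≈ 913.2 / 21370 = 0.043 mm per year.
For B, 6682.4 / 0.043 = 155404.65 years ≈ 155405 varves.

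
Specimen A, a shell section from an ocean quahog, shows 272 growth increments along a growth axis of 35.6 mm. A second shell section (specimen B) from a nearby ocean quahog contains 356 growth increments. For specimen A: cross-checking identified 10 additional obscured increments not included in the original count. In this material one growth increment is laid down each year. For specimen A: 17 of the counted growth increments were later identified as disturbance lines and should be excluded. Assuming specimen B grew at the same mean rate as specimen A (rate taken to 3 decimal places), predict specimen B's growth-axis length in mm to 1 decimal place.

47.7 mm

Specimen A: true growth increment count = 272 − 17 + 10 = 265.
A: Extension rate ≈ 35.6 / 265 = 0.134 mm/year.
B's length ≈ 0.134 × 356 = 47.7 mm.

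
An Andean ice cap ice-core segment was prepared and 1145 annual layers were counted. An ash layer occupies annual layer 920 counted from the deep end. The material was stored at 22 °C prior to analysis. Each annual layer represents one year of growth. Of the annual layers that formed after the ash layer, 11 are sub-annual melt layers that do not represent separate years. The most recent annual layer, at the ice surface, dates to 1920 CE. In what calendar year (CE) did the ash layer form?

1706 CE

The ash layer sits at annual layer 920 from the deep end, so 1145 − 920 = 225 annual layers formed after it.
225 − 11 false = 214 true annual layers after the ash layer.
1920 − 214 = 1706 CE.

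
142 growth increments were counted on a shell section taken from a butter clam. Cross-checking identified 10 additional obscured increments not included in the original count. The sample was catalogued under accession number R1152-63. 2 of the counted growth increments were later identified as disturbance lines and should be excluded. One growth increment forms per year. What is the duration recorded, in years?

Adjusted count: 142 − 2 + 10 = 150 growth increments.
With a one-to-one growth increment periodicity this is 150 years.

150 years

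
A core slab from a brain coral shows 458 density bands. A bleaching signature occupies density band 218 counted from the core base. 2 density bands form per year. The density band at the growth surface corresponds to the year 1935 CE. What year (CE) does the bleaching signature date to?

Between density band 218 and the growth surface there are 458 − 218 = 240 density bands.
240 density bands at 2 per year is 240 / 2 = 120 years.
Counting back 120 years from 1935 CE places the bleaching signature in 1935 − 120 = 1815 CE.

1815 CE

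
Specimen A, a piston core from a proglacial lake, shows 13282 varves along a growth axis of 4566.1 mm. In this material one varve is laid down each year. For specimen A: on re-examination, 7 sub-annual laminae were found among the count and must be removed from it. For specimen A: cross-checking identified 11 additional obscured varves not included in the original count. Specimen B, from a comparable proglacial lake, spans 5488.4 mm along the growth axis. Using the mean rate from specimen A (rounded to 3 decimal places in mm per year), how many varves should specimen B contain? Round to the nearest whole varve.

15955 varves

Specimen A: after corrections the count is 13282 − 7 + 11 = 13286 varves.
A: Mean rate = 4566.1 mm / 13286 years ≈ 0.344 mm/year.
B spans 5488.4 / 0.344 = 15954.65 years ≈ 15955 varves.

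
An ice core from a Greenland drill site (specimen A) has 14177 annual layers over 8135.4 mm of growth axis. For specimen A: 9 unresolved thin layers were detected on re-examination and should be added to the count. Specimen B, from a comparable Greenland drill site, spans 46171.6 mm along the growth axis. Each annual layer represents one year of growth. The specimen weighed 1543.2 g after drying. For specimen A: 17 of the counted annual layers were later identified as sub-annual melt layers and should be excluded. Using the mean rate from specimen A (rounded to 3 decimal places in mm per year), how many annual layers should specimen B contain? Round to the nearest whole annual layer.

80438 annual layers

Specimen A: true annual layer count = 14177 − 17 + 9 = 14169.
A: Extension rate ≈ 8135.4 / 14169 = 0.574 mm/yr.
Specimen B: 46171.6 mm / 0.574 mm per year = 80438.33 years ≈ 80438 annual layers.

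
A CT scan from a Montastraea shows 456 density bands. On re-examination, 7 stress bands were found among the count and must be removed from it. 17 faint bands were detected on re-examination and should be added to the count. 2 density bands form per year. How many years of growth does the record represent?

After corrections the count is 456 − 7 + 17 = 466 density bands.
466 density bands at 2 per year is 466 / 2 = 233 years.

233 yr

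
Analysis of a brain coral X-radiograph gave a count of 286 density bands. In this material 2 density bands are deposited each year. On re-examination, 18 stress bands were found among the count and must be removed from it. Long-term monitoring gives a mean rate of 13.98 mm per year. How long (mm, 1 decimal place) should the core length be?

Adjusted count: 286 − 18 = 268 density bands.
Dividing by 2 density bands per year: 268 / 2 = 134 years.
134 years at 13.98 mm/year gives 13.98 × 134 = 1873.3 mm.

1873.3 mm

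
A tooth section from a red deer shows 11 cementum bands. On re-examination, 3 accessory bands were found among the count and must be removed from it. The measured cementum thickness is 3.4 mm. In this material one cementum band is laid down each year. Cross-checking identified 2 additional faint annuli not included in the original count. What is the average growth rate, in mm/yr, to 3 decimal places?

After corrections the count is 11 − 3 + 2 = 10 cementum bands.
3.4 mm over 10 years gives 3.4 / 10 ≈ 0.340 mm/yr.

0.340 mm/yr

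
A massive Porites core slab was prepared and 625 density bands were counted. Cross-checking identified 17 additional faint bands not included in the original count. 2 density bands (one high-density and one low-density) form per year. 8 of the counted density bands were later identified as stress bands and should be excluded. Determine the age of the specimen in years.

After corrections the count is 625 − 8 + 17 = 634 density bands.
With 2 density bands per year, 634 / 2 = 317 years.

317 years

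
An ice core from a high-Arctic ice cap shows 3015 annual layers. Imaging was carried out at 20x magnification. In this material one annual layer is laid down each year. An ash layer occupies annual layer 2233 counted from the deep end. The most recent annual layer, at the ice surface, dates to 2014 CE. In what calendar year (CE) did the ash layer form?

1232 CE

The ash layer sits at annual layer 2233 from the deep end, so 3015 − 2233 = 782 annual layers formed after it.
2014 − 782 = 1232 CE.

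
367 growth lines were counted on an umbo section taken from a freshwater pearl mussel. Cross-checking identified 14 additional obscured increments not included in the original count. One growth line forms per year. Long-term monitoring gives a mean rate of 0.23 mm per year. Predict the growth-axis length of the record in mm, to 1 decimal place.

87.6 mm

True growth line count = 367 + 14 = 381.
381 years at 0.23 mm/year gives 0.23 × 381 = 87.6 mm.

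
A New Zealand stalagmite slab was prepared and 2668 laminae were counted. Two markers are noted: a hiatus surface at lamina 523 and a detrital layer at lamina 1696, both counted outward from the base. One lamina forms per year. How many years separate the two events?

1173 years

The two markers are separated by 1696 − 523 = 1173 laminae.
One lamina per year makes the interval 1173 years.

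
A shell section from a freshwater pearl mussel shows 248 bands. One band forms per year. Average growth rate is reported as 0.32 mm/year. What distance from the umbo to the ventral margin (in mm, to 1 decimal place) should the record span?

The record spans 248 years at 0.32 mm per year.
248 years at 0.32 mm/year gives 0.32 × 248 = 79.4 mm.

79.4 mm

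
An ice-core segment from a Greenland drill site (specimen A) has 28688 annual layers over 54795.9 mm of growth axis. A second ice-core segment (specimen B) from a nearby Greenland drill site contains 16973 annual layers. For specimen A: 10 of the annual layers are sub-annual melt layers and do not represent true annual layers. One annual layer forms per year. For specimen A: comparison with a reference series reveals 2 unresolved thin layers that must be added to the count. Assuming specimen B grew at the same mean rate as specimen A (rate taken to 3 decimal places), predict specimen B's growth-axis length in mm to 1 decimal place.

32435.4 mm

Specimen A: adjusted count: 28688 − 10 + 2 = 28680 annual layers.
A: Mean rate = 54795.9 mm / 28680 years ≈ 1.911 mm/year.
B's length ≈ 1.911 × 16973 = 32435.4 mm.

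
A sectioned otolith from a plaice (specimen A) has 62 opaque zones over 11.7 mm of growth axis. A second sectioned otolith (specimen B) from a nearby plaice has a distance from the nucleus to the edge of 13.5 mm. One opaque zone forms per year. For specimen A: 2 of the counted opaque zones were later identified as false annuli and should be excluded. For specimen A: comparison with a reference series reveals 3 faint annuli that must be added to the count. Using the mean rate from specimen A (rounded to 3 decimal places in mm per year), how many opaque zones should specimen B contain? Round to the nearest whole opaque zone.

73 opaque zones

Specimen A: correcting the raw count gives 62 − 2 + 3 = 63 true opaque zones.
A: Extension rate ≈ 11.7 / 63 = 0.186 mm/yr.
Specimen B: 13.5 mm / 0.186 mm per year = 72.58 years ≈ 73 opaque zones.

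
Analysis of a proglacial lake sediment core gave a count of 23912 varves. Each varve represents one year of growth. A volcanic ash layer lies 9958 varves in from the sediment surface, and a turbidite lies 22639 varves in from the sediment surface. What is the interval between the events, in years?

12681 years

The two markers are separated by 22639 − 9958 = 12681 varves.
That is 12681 years at one varve per year.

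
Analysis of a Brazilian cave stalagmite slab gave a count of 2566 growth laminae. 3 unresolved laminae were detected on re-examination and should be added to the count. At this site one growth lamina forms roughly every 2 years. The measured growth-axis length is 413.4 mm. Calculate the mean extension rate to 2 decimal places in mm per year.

True growth lamina count = 2566 + 3 = 2569.
Multiplying by 2 years per growth lamina: 2569 × 2 = 5138 years.
413.4 mm over 5138 years gives 413.4 / 5138 ≈ 0.08 mm per year.

0.08 mm per year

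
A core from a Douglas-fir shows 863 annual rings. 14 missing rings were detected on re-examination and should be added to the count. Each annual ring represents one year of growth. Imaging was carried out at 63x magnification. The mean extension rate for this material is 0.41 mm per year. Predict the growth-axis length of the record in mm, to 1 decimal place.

359.6 mm

True annual ring count = 863 + 14 = 877.
Predicted length = 0.41 mm/year × 877 years = 359.6 mm.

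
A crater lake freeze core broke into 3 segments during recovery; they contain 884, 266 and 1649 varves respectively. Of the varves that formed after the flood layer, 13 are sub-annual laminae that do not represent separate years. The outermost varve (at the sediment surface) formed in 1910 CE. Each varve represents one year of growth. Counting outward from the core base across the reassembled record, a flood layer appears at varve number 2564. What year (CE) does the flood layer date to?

Total varves = 884 + 266 + 1649 = 2799.
2799 − 2564 = 235 varves lie beyond the flood layer toward the sediment surface.
Removing the 13 false varves leaves 235 − 13 = 222 true varves beyond the flood layer.
The varve at the sediment surface is 1910 CE, so the flood layer dates to 1910 − 222 = 1688 CE.

1688 CE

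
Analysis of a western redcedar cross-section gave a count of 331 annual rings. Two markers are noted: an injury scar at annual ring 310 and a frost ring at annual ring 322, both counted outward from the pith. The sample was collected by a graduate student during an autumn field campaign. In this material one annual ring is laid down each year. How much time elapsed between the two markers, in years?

322 − 310 = 12 annual rings lie between the two events.
At one annual ring per year, 12 years elapsed between them.

12 years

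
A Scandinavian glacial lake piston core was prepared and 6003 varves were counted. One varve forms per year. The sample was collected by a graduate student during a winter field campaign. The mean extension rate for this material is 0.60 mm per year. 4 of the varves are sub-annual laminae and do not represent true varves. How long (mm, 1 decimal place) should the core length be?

Correcting the raw count gives 6003 − 4 = 5999 true varves.
5999 years at 0.60 mm/year gives 0.60 × 5999 = 3599.4 mm.

3599.4 mm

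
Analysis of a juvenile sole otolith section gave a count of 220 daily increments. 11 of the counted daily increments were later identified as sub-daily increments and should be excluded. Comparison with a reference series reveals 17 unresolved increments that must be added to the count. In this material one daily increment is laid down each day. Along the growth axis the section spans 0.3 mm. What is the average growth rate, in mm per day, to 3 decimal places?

0.001 mm per day

True daily increment count = 220 − 11 + 17 = 226.
0.3 mm over 226 days gives 0.3 / 226 ≈ 0.001 mm per day.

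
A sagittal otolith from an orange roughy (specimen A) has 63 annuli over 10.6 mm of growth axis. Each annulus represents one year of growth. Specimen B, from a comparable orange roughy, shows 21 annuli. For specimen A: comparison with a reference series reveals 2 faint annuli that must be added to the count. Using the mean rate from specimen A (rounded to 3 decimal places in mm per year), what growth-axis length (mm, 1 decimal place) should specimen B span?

Specimen A: correcting the raw count gives 63 + 2 = 65 true annuli.
A: Extension rate ≈ 10.6 / 65 = 0.163 mm/yr.
For B, 0.163 mm/year × 21 years = 3.4 mm.

3.4 mm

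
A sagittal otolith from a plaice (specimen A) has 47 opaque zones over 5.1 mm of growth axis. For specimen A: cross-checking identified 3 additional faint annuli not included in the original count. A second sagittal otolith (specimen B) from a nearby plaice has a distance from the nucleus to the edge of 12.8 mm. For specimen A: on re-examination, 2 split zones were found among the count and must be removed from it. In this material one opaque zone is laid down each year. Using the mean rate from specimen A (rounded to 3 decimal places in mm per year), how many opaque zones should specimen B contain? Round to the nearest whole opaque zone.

Specimen A: adjusted count: 47 − 2 + 3 = 48 opaque zones.
A: Mean rate = 5.1 mm / 48 years ≈ 0.106 mm per year.
B spans 12.8 / 0.106 = 120.75 years ≈ 121 opaque zones.

121 opaque zones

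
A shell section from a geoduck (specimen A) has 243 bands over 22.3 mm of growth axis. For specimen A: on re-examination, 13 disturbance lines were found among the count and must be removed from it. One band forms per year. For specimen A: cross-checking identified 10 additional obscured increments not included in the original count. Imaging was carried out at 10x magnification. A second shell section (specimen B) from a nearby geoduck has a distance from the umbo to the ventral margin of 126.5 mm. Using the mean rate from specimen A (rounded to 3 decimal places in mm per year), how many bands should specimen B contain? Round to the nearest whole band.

1360 bands

Specimen A: correcting the raw count gives 243 − 13 + 10 = 240 true bands.
A: Extension rate ≈ 22.3 / 240 = 0.093 mm/yr.
B spans 126.5 / 0.093 = 1360.22 years ≈ 1360 bands.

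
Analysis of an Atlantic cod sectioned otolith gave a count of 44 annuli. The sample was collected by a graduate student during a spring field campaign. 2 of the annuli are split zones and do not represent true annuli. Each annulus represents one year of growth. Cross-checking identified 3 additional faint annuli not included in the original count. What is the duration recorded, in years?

45 yr

Correcting the raw count gives 44 − 2 + 3 = 45 true annuli.
At one annulus per year, that is 45 years.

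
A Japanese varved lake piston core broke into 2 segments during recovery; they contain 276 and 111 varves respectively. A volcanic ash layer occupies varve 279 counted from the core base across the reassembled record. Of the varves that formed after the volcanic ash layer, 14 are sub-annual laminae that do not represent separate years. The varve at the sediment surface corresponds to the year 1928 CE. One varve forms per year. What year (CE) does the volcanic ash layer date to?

1834 CE

Total varves = 276 + 111 = 387.
The volcanic ash layer sits at varve 279 from the core base, so 387 − 279 = 108 varves formed after it.
108 − 14 false = 94 true varves after the volcanic ash layer.
The varve at the sediment surface is 1928 CE, so the volcanic ash layer dates to 1928 − 94 = 1834 CE.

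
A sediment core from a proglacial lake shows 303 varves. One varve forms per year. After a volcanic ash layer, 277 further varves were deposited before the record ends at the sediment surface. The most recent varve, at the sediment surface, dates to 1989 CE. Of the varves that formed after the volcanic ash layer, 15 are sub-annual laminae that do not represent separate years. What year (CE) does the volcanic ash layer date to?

1727 CE

277 varves post-date the volcanic ash layer.
Excluding 15 false varves: 277 − 15 = 262.
1989 − 262 = 1727 CE.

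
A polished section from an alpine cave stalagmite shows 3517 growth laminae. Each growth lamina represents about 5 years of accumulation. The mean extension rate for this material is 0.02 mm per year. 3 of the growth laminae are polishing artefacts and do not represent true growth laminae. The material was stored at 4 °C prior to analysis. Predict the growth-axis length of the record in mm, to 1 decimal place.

351.4 mm

Correcting the raw count gives 3517 − 3 = 3514 true growth laminae.
3514 growth laminae at 5 years each span 3514 × 5 = 17570 years.
Predicted length = 0.02 mm/year × 17570 years = 351.4 mm.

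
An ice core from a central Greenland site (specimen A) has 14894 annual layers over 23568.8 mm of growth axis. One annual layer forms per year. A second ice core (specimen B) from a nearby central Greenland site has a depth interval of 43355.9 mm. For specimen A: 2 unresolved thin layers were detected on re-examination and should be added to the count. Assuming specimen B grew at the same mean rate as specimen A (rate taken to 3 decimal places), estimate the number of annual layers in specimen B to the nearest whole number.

Specimen A: adjusted count: 14894 + 2 = 14896 annual layers.
A: Mean rate = 23568.8 mm / 14896 years ≈ 1.582 mm/yr.
Specimen B: 43355.9 mm / 1.582 mm per year = 27405.75 years ≈ 27406 annual layers.

27406 annual layers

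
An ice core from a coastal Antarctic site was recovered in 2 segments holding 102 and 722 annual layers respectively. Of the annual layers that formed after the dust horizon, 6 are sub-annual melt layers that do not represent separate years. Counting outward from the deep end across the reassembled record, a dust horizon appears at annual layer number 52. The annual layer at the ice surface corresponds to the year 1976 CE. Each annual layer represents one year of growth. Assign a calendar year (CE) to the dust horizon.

1210 CE

Total annual layers = 102 + 722 = 824.
The dust horizon sits at annual layer 52 from the deep end, so 824 − 52 = 772 annual layers formed after it.
Excluding 6 false annual layers: 772 − 6 = 766.
The annual layer at the ice surface is 1976 CE, so the dust horizon dates to 1976 − 766 = 1210 CE.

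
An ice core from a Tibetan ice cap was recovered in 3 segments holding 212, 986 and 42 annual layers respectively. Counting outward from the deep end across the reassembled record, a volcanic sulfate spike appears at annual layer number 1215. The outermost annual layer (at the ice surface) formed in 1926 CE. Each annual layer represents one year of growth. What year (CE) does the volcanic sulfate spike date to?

Total annual layers = 212 + 986 + 42 = 1240.
The volcanic sulfate spike sits at annual layer 1215 from the deep end, so 1240 − 1215 = 25 annual layers formed after it.
1926 − 25 = 1901 CE.

1901 CE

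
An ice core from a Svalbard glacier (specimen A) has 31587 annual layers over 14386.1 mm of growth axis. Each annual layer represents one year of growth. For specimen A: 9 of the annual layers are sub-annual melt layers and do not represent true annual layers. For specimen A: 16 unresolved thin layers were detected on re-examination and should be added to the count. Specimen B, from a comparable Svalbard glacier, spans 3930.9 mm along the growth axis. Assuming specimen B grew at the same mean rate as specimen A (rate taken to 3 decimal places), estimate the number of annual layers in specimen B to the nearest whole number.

8639 annual layers

Specimen A: adjusted count: 31587 − 9 + 16 = 31594 annual layers.
A: Mean rate = 14386.1 mm / 31594 years ≈ 0.455 mm/year.
B spans 3930.9 / 0.455 = 8639.34 years ≈ 8639 annual layers.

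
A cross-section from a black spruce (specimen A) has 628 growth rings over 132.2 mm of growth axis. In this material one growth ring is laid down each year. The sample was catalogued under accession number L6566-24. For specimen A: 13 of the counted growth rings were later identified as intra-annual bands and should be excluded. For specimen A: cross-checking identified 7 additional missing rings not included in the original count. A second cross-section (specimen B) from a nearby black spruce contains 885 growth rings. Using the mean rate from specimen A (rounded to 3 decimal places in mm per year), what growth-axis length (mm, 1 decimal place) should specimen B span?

188.5 mm

Specimen A: true growth ring count = 628 − 13 + 7 = 622.
A: 132.2 mm over 622 years gives 132.2 / 622 ≈ 0.213 mm per year.
Length of B = 0.213 × 885 = 188.5 mm.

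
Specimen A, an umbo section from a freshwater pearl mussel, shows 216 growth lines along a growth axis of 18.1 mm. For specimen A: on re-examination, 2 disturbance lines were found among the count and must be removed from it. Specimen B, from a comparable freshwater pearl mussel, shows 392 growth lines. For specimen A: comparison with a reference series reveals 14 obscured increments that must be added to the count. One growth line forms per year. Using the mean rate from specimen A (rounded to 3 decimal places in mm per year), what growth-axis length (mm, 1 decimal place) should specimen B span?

Specimen A: correcting the raw count gives 216 − 2 + 14 = 228 true growth lines.
A: 18.1 mm over 228 years gives 18.1 / 228 ≈ 0.079 mm per year.
Length of B = 0.079 × 392 = 31.0 mm.

31.0 mm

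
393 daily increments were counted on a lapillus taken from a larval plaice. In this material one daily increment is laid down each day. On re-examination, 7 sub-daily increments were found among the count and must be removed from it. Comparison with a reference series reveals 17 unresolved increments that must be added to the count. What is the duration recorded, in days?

After corrections the count is 393 − 7 + 17 = 403 daily increments.
At one daily increment per day, that is 403 days.

403 d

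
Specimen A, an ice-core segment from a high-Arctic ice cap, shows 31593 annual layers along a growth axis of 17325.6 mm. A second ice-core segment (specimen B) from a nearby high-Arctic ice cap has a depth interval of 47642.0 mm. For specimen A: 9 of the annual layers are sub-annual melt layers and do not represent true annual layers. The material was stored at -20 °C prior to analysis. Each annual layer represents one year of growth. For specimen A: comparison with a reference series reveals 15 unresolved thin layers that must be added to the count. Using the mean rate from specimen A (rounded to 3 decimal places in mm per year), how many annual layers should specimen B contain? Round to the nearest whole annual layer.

86938 annual layers

Specimen A: after corrections the count is 31593 − 9 + 15 = 31599 annual layers.
A: 17325.6 mm over 31599 years gives 17325.6 / 31599 ≈ 0.548 mm per year.
Specimen B: 47642.0 mm / 0.548 mm per year = 86937.96 years ≈ 86938 annual layers.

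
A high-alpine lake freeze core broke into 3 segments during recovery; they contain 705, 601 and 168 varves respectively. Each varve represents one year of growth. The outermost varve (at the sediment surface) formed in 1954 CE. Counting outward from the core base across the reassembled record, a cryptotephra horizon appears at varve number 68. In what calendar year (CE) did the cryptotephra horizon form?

548 CE

Total varves = 705 + 601 + 168 = 1474.
The cryptotephra horizon sits at varve 68 from the core base, so 1474 − 68 = 1406 varves formed after it.
1954 − 1406 = 548 CE.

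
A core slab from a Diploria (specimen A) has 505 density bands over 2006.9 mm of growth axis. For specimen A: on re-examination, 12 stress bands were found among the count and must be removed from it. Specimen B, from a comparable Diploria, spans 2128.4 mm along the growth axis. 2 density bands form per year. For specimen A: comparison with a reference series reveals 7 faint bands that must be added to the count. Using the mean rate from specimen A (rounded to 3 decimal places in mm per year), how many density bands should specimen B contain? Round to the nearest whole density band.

Specimen A: after corrections the count is 505 − 12 + 7 = 500 density bands.
Specimen A: dividing by 2 density bands per year: 500 / 2 = 250 years.
A: Extension rate ≈ 2006.9 / 250 = 8.028 mm/yr.
Specimen B: 2128.4 mm / 8.028 mm per year = 265.12 years; at 2 density bands per year that is 265.12 × 2 ≈ 530 density bands.

530 density bands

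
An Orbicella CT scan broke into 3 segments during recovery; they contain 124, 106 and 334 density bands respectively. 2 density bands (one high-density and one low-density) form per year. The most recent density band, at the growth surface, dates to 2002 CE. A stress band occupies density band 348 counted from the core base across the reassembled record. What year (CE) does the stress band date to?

Total density bands = 124 + 106 + 334 = 564.
564 − 348 = 216 density bands lie beyond the stress band toward the growth surface.
216 density bands at 2 per year is 216 / 2 = 108 years.
2002 − 108 = 1894 CE.

1894 CE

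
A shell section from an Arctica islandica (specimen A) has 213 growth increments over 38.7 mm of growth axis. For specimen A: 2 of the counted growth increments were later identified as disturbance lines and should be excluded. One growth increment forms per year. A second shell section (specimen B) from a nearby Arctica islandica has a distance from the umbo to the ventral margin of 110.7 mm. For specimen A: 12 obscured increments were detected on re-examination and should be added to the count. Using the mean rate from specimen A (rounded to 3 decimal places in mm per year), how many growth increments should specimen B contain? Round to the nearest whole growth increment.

636 growth increments

Specimen A: true growth increment count = 213 − 2 + 12 = 223.
A: Mean rate = 38.7 mm / 223 years ≈ 0.174 mm per year.
Specimen B: 110.7 mm / 0.174 mm per year = 636.21 years ≈ 636 growth increments.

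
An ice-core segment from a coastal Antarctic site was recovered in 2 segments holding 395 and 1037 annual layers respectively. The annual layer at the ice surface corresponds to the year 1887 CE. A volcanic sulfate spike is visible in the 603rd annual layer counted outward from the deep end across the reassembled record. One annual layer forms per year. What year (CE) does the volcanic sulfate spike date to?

Total annual layers = 395 + 1037 = 1432.
1432 − 603 = 829 annual layers lie beyond the volcanic sulfate spike toward the ice surface.
Counting back 829 years from 1887 CE places the volcanic sulfate spike in 1887 − 829 = 1058 CE.

1058 CE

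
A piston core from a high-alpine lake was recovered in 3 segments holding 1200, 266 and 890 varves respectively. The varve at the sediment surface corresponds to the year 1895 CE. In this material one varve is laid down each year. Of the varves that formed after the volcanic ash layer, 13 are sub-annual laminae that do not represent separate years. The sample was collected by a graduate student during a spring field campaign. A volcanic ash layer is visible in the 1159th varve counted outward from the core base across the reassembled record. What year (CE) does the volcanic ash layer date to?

Total varves = 1200 + 266 + 890 = 2356.
2356 − 1159 = 1197 varves lie beyond the volcanic ash layer toward the sediment surface.
Removing the 13 false varves leaves 1197 − 13 = 1184 true varves beyond the volcanic ash layer.
1895 − 1184 = 711 CE.

711 CE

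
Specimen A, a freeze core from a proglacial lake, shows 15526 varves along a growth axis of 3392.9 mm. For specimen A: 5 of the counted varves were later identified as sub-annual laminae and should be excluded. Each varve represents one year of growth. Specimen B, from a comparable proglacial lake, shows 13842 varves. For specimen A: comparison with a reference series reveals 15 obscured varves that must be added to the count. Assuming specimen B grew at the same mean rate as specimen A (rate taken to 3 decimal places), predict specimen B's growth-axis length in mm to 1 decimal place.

Specimen A: correcting the raw count gives 15526 − 5 + 15 = 15536 true varves.
A: Extension rate ≈ 3392.9 / 15536 = 0.218 mm per year.
For B, 0.218 mm/year × 13842 years = 3017.6 mm.

3017.6 mm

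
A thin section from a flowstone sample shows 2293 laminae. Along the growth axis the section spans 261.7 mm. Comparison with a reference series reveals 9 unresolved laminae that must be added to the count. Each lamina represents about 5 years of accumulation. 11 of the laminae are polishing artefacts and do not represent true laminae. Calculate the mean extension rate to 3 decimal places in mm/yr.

Correcting the raw count gives 2293 − 11 + 9 = 2291 true laminae.
2291 laminae at 5 years each span 2291 × 5 = 11455 years.
261.7 mm over 11455 years gives 261.7 / 11455 ≈ 0.023 mm/yr.

0.023 mm/yr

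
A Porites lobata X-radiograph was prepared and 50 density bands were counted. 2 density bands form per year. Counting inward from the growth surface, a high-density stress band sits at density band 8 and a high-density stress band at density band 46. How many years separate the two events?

19 years

Separation: 46 − 8 = 38 density bands.
With 2 density bands per year, 38 / 2 = 19 years.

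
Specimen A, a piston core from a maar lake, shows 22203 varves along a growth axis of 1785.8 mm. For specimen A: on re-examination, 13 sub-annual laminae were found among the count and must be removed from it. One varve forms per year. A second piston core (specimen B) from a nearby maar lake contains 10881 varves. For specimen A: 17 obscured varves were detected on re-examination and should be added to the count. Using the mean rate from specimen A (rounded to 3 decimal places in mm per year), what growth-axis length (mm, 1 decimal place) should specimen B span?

Specimen A: adjusted count: 22203 − 13 + 17 = 22207 varves.
A: Extension rate ≈ 1785.8 / 22207 = 0.080 mm per year.
Length of B = 0.080 × 10881 = 870.5 mm.

870.5 mm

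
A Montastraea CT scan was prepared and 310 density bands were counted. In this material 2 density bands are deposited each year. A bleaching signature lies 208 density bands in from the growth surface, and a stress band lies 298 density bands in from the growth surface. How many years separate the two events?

45 years

Separation: 298 − 208 = 90 density bands.
90 density bands at 2 per year is 90 / 2 = 45 years.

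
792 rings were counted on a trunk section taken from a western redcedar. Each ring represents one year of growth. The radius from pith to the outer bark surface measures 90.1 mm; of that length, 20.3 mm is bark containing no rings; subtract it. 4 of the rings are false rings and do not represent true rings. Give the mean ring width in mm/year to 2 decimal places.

0.09 mm/year

True ring count = 792 − 4 = 788.
The growth record spans 90.1 − 20.3 = 69.8 mm.
Mean rate = 69.8 mm / 788 years ≈ 0.09 mm/year.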